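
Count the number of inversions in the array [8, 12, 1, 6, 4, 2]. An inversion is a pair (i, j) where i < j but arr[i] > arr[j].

Finding inversions in [8, 12, 1, 6, 4, 2]:

(0, 2): arr[0]=8 > arr[2]=1
(0, 3): arr[0]=8 > arr[3]=6
(0, 4): arr[0]=8 > arr[4]=4
(0, 5): arr[0]=8 > arr[5]=2
(1, 2): arr[1]=12 > arr[2]=1
(1, 3): arr[1]=12 > arr[3]=6
(1, 4): arr[1]=12 > arr[4]=4
(1, 5): arr[1]=12 > arr[5]=2
(3, 4): arr[3]=6 > arr[4]=4
(3, 5): arr[3]=6 > arr[5]=2
(4, 5): arr[4]=4 > arr[5]=2

Total inversions: 11

The array has 11 inversion(s): (0,2), (0,3), (0,4), (0,5), (1,2), (1,3), (1,4), (1,5), (3,4), (3,5), (4,5). Each pair (i,j) satisfies i < j and arr[i] > arr[j].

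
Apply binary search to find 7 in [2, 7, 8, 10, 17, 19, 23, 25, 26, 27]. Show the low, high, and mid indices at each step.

Binary search for 7 in [2, 7, 8, 10, 17, 19, 23, 25, 26, 27]:

lo=0, hi=9, mid=4, arr[mid]=17 -> 17 > 7, search left half
lo=0, hi=3, mid=1, arr[mid]=7 -> Found target at index 1!

Binary search finds 7 at index 1 after 2 comparisons. The search repeatedly halves the search space by comparing with the middle element.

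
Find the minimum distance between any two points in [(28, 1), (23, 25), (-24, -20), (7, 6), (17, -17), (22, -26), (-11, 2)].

Computing all pairwise distances among 7 points:

d((28, 1), (23, 25)) = 24.5153
d((28, 1), (-24, -20)) = 56.0803
d((28, 1), (7, 6)) = 21.587
d((28, 1), (17, -17)) = 21.095
d((28, 1), (22, -26)) = 27.6586
d((28, 1), (-11, 2)) = 39.0128
d((23, 25), (-24, -20)) = 65.0692
d((23, 25), (7, 6)) = 24.8395
d((23, 25), (17, -17)) = 42.4264
d((23, 25), (22, -26)) = 51.0098
d((23, 25), (-11, 2)) = 41.0488
d((-24, -20), (7, 6)) = 40.4599
d((-24, -20), (17, -17)) = 41.1096
d((-24, -20), (22, -26)) = 46.3897
d((-24, -20), (-11, 2)) = 25.5539
d((7, 6), (17, -17)) = 25.0799
d((7, 6), (22, -26)) = 35.3412
d((7, 6), (-11, 2)) = 18.4391
d((17, -17), (22, -26)) = 10.2956 <-- minimum
d((17, -17), (-11, 2)) = 33.8378
d((22, -26), (-11, 2)) = 43.2782

Closest pair: (17, -17) and (22, -26) with distance 10.2956

The closest pair is (17, -17) and (22, -26) with Euclidean distance 10.2956. For 7 points, brute-force pairwise comparison is shown above. For large n, the divide-and-conquer algorithm (sort by x, recurse on halves, check the dividing strip) achieves O(n log n).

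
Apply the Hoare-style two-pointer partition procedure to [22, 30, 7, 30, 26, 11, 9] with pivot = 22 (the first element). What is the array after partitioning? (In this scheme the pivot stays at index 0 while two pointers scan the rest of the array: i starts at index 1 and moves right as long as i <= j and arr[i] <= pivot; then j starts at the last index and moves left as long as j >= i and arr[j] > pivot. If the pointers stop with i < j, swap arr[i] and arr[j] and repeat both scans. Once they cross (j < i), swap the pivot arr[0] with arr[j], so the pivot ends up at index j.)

Hoare-style two-pointer partition with pivot = 22:

Initial array: [22, 30, 7, 30, 26, 11, 9]

Pointers start at i = 1, j = 6.
i stops at index 1 (arr[1]=30 > 22), j stops at index 6 (arr[6]=9 <= 22): swap arr[1] and arr[6], array becomes [22, 9, 7, 30, 26, 11, 30]
i stops at index 3 (arr[3]=30 > 22), j stops at index 5 (arr[5]=11 <= 22): swap arr[3] and arr[5], array becomes [22, 9, 7, 11, 26, 30, 30]
i ends at 4, j ends at 3: the pointers have crossed (j < i), so scanning stops.

Swap pivot arr[0] with arr[3] to place pivot at position 3: [11, 9, 7, 22, 26, 30, 30]
Pivot position: 3

After partitioning with pivot 22, the array becomes [11, 9, 7, 22, 26, 30, 30]. The pivot is placed at index 3. All elements to the left of the pivot are <= 22, and all elements to the right are > 22.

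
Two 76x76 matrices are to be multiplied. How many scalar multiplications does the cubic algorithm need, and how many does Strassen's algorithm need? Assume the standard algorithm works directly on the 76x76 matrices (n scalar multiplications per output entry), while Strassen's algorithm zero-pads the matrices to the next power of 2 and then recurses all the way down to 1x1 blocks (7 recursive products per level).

Matrix multiplication for 76x76 matrices:

Strassen's algorithm requires power-of-2 dimensions. Pad 76x76 to 128x128 (next power of 2).

Standard algorithm: 76^3 = 438976 multiplications
Strassen's algorithm: 7^(log2(128)) = 7^7 = 823543 multiplications
Difference: 438976 - 823543 = -384567 (Strassen uses MORE here due to padding overhead — for small or just-over-power-of-2 n, padding can outweigh the per-level savings)

Standard: 438976 multiplications (76^3). Strassen: 823543 multiplications (7^7, after padding to 128x128). Strassen reduces 8 recursive multiplications to 7 at each level.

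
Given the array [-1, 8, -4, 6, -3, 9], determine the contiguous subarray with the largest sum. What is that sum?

Using Kadane's algorithm on [-1, 8, -4, 6, -3, 9]:

Scanning through the array:
Position 1 (value 8): max_ending_here = 8, max_so_far = 8
Position 2 (value -4): max_ending_here = 4, max_so_far = 8
Position 3 (value 6): max_ending_here = 10, max_so_far = 10
Position 4 (value -3): max_ending_here = 7, max_so_far = 10
Position 5 (value 9): max_ending_here = 16, max_so_far = 16

Maximum subarray: [8, -4, 6, -3, 9]
Maximum sum: 16

The maximum subarray is [8, -4, 6, -3, 9] with sum 16. This subarray runs from index 1 to index 5.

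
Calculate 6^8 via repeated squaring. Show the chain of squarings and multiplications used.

Computing 6^8 by squaring (build up from 6^1; each line after the first costs one multiplication):

6^1 = 6
6^2 = (6^1)^2 = 6^2 = 36
6^4 = (6^2)^2 = 36^2 = 1296
6^8 = (6^4)^2 = 1296^2 = 1679616

Result: 1679616
Multiplications needed: 3 (3 lines after 6^1)

6^8 = 1679616. Using exponentiation by squaring, this requires 3 multiplications. The key idea: if the exponent is even, square the half-power; if odd, multiply by the base once.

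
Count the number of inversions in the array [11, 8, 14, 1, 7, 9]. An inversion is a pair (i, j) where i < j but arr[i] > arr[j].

Finding inversions in [11, 8, 14, 1, 7, 9]:

(0, 1): arr[0]=11 > arr[1]=8
(0, 3): arr[0]=11 > arr[3]=1
(0, 4): arr[0]=11 > arr[4]=7
(0, 5): arr[0]=11 > arr[5]=9
(1, 3): arr[1]=8 > arr[3]=1
(1, 4): arr[1]=8 > arr[4]=7
(2, 3): arr[2]=14 > arr[3]=1
(2, 4): arr[2]=14 > arr[4]=7
(2, 5): arr[2]=14 > arr[5]=9

Total inversions: 9

The array has 9 inversion(s): (0,1), (0,3), (0,4), (0,5), (1,3), (1,4), (2,3), (2,4), (2,5). Each pair (i,j) satisfies i < j and arr[i] > arr[j].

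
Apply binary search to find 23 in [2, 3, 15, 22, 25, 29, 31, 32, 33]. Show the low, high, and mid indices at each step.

Binary search for 23 in [2, 3, 15, 22, 25, 29, 31, 32, 33]:

lo=0, hi=8, mid=4, arr[mid]=25 -> 25 > 23, search left half
lo=0, hi=3, mid=1, arr[mid]=3 -> 3 < 23, search right half
lo=2, hi=3, mid=2, arr[mid]=15 -> 15 < 23, search right half
lo=3, hi=3, mid=3, arr[mid]=22 -> 22 < 23, search right half
lo=4 > hi=3, target 23 not found

Binary search determines that 23 is not in the array after 4 comparisons. The search space was exhausted without finding the target.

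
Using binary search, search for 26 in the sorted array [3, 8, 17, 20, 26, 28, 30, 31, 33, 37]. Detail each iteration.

Binary search for 26 in [3, 8, 17, 20, 26, 28, 30, 31, 33, 37]:

lo=0, hi=9, mid=4, arr[mid]=26 -> Found target at index 4!

Binary search finds 26 at index 4 after 1 comparisons. The search repeatedly halves the search space by comparing with the middle element.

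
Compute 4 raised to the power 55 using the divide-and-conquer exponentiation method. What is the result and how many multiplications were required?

Computing 4^55 by squaring (build up from 4^1; each line after the first costs one multiplication):

4^1 = 4
4^2 = (4^1)^2 = 4^2 = 16
4^3 = 4 * 4^2 = 4 * 16 = 64
4^6 = (4^3)^2 = 64^2 = 4096
4^12 = (4^6)^2 = 4096^2 = 16777216
4^13 = 4 * 4^12 = 4 * 16777216 = 67108864
4^26 = (4^13)^2 = 67108864^2 = 4503599627370496
4^27 = 4 * 4^26 = 4 * 4503599627370496 = 18014398509481984
4^54 = (4^27)^2 = 18014398509481984^2 = 324518553658426726783156020576256
4^55 = 4 * 4^54 = 4 * 324518553658426726783156020576256 = 1298074214633706907132624082305024

Result: 1298074214633706907132624082305024
Multiplications needed: 9 (9 lines after 4^1)

4^55 = 1298074214633706907132624082305024. Using exponentiation by squaring, this requires 9 multiplications. The key idea: if the exponent is even, square the half-power; if odd, multiply by the base once.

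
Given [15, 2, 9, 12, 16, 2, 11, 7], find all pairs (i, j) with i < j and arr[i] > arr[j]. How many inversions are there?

Finding inversions in [15, 2, 9, 12, 16, 2, 11, 7]:

(0, 1): arr[0]=15 > arr[1]=2
(0, 2): arr[0]=15 > arr[2]=9
(0, 3): arr[0]=15 > arr[3]=12
(0, 5): arr[0]=15 > arr[5]=2
(0, 6): arr[0]=15 > arr[6]=11
(0, 7): arr[0]=15 > arr[7]=7
(2, 5): arr[2]=9 > arr[5]=2
(2, 7): arr[2]=9 > arr[7]=7
(3, 5): arr[3]=12 > arr[5]=2
(3, 6): arr[3]=12 > arr[6]=11
(3, 7): arr[3]=12 > arr[7]=7
(4, 5): arr[4]=16 > arr[5]=2
(4, 6): arr[4]=16 > arr[6]=11
(4, 7): arr[4]=16 > arr[7]=7
(6, 7): arr[6]=11 > arr[7]=7

Total inversions: 15

The array has 15 inversion(s): (0,1), (0,2), (0,3), (0,5), (0,6), (0,7), (2,5), (2,7), (3,5), (3,6), (3,7), (4,5), (4,6), (4,7), (6,7). Each pair (i,j) satisfies i < j and arr[i] > arr[j].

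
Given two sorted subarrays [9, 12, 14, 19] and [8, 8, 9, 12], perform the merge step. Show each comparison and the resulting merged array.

Merging process:

Compare 9 vs 8: take 8 from right. Merged: [8]
Compare 9 vs 8: take 8 from right. Merged: [8, 8]
Compare 9 vs 9: take 9 from left. Merged: [8, 8, 9]
Compare 12 vs 9: take 9 from right. Merged: [8, 8, 9, 9]
Compare 12 vs 12: take 12 from left. Merged: [8, 8, 9, 9, 12]
Compare 14 vs 12: take 12 from right. Merged: [8, 8, 9, 9, 12, 12]
Append remaining from left: [14, 19]. Merged: [8, 8, 9, 9, 12, 12, 14, 19]

Final merged array: [8, 8, 9, 9, 12, 12, 14, 19]
Total comparisons: 6

The merged array is [8, 8, 9, 9, 12, 12, 14, 19], requiring 6 comparisons. The merge step runs in O(n) time where n is the total number of elements.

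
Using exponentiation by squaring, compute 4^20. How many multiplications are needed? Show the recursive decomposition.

Computing 4^20 by squaring (build up from 4^1; each line after the first costs one multiplication):

4^1 = 4
4^2 = (4^1)^2 = 4^2 = 16
4^4 = (4^2)^2 = 16^2 = 256
4^5 = 4 * 4^4 = 4 * 256 = 1024
4^10 = (4^5)^2 = 1024^2 = 1048576
4^20 = (4^10)^2 = 1048576^2 = 1099511627776

Result: 1099511627776
Multiplications needed: 5 (5 lines after 4^1)

4^20 = 1099511627776. Using exponentiation by squaring, this requires 5 multiplications. The key idea: if the exponent is even, square the half-power; if odd, multiply by the base once.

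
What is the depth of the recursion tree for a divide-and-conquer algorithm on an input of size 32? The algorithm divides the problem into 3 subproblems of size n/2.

For divide and conquer with division factor 2:

Problem sizes at each level:
Level 0: 32
Level 1: 16
Level 2: 8
Level 3: 4
Level 4: 2
Level 5: 1

The root is level 0 and the size-1 base case is level 5 (the tree spans levels 0 through 5, i.e. 6 levels counting the root), so the depth is the number of divisions: log_2(32) = 5

The recursion tree depth is log_2(32) = 5. At each level, the problem size is divided by 2, so it takes 5 divisions to reduce to a base case of size 1. The algorithm makes 3 recursive calls at each level.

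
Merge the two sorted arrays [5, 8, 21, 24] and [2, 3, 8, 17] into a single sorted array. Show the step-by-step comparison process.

Merging process:

Compare 5 vs 2: take 2 from right. Merged: [2]
Compare 5 vs 3: take 3 from right. Merged: [2, 3]
Compare 5 vs 8: take 5 from left. Merged: [2, 3, 5]
Compare 8 vs 8: take 8 from left. Merged: [2, 3, 5, 8]
Compare 21 vs 8: take 8 from right. Merged: [2, 3, 5, 8, 8]
Compare 21 vs 17: take 17 from right. Merged: [2, 3, 5, 8, 8, 17]
Append remaining from left: [21, 24]. Merged: [2, 3, 5, 8, 8, 17, 21, 24]

Final merged array: [2, 3, 5, 8, 8, 17, 21, 24]
Total comparisons: 6

The merged array is [2, 3, 5, 8, 8, 17, 21, 24], requiring 6 comparisons. The merge step runs in O(n) time where n is the total number of elements.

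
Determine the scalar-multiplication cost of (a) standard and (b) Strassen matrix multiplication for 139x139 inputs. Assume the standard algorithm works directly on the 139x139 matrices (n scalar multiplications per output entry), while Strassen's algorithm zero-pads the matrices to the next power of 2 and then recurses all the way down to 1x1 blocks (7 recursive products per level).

Matrix multiplication for 139x139 matrices:

Strassen's algorithm requires power-of-2 dimensions. Pad 139x139 to 256x256 (next power of 2).

Standard algorithm: 139^3 = 2685619 multiplications
Strassen's algorithm: 7^(log2(256)) = 7^8 = 5764801 multiplications
Difference: 2685619 - 5764801 = -3079182 (Strassen uses MORE here due to padding overhead — for small or just-over-power-of-2 n, padding can outweigh the per-level savings)

Standard: 2685619 multiplications (139^3). Strassen: 5764801 multiplications (7^8, after padding to 256x256). Strassen reduces 8 recursive multiplications to 7 at each level.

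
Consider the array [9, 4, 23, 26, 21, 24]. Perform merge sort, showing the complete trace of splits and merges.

Merge sort trace:

Split: [9, 4, 23, 26, 21, 24] -> [9, 4, 23] and [26, 21, 24]
  Split: [9, 4, 23] -> [9] and [4, 23]
    Split: [4, 23] -> [4] and [23]
    Merge: [4] + [23] -> [4, 23]
  Merge: [9] + [4, 23] -> [4, 9, 23]
  Split: [26, 21, 24] -> [26] and [21, 24]
    Split: [21, 24] -> [21] and [24]
    Merge: [21] + [24] -> [21, 24]
  Merge: [26] + [21, 24] -> [21, 24, 26]
Merge: [4, 9, 23] + [21, 24, 26] -> [4, 9, 21, 23, 24, 26]

Final sorted array: [4, 9, 21, 23, 24, 26]

The merge sort proceeds by recursively splitting the array and merging sorted halves.
After all merges, the sorted array is [4, 9, 21, 23, 24, 26].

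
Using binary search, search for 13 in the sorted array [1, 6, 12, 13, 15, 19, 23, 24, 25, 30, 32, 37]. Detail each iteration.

Binary search for 13 in [1, 6, 12, 13, 15, 19, 23, 24, 25, 30, 32, 37]:

lo=0, hi=11, mid=5, arr[mid]=19 -> 19 > 13, search left half
lo=0, hi=4, mid=2, arr[mid]=12 -> 12 < 13, search right half
lo=3, hi=4, mid=3, arr[mid]=13 -> Found target at index 3!

Binary search finds 13 at index 3 after 3 comparisons. The search repeatedly halves the search space by comparing with the middle element.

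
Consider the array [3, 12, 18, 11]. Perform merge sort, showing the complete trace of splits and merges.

Merge sort trace:

Split: [3, 12, 18, 11] -> [3, 12] and [18, 11]
  Split: [3, 12] -> [3] and [12]
  Merge: [3] + [12] -> [3, 12]
  Split: [18, 11] -> [18] and [11]
  Merge: [18] + [11] -> [11, 18]
Merge: [3, 12] + [11, 18] -> [3, 11, 12, 18]

Final sorted array: [3, 11, 12, 18]

The merge sort proceeds by recursively splitting the array and merging sorted halves.
After all merges, the sorted array is [3, 11, 12, 18].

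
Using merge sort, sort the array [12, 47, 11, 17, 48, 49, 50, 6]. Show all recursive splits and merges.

Merge sort trace:

Split: [12, 47, 11, 17, 48, 49, 50, 6] -> [12, 47, 11, 17] and [48, 49, 50, 6]
  Split: [12, 47, 11, 17] -> [12, 47] and [11, 17]
    Split: [12, 47] -> [12] and [47]
    Merge: [12] + [47] -> [12, 47]
    Split: [11, 17] -> [11] and [17]
    Merge: [11] + [17] -> [11, 17]
  Merge: [12, 47] + [11, 17] -> [11, 12, 17, 47]
  Split: [48, 49, 50, 6] -> [48, 49] and [50, 6]
    Split: [48, 49] -> [48] and [49]
    Merge: [48] + [49] -> [48, 49]
    Split: [50, 6] -> [50] and [6]
    Merge: [50] + [6] -> [6, 50]
  Merge: [48, 49] + [6, 50] -> [6, 48, 49, 50]
Merge: [11, 12, 17, 47] + [6, 48, 49, 50] -> [6, 11, 12, 17, 47, 48, 49, 50]

Final sorted array: [6, 11, 12, 17, 47, 48, 49, 50]

The merge sort proceeds by recursively splitting the array and merging sorted halves.
After all merges, the sorted array is [6, 11, 12, 17, 47, 48, 49, 50].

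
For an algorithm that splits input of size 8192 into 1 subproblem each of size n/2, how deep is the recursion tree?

For divide and conquer with division factor 2:

Problem sizes at each level:
Level 0: 8192
Level 1: 4096
Level 2: 2048
Level 3: 1024
Level 4: 512
Level 5: 256
Level 6: 128
Level 7: 64
Level 8: 32
Level 9: 16
Level 10: 8
Level 11: 4
Level 12: 2
Level 13: 1

The root is level 0 and the size-1 base case is level 13 (the tree spans levels 0 through 13, i.e. 14 levels counting the root), so the depth is the number of divisions: log_2(8192) = 13

The recursion tree depth is log_2(8192) = 13. At each level, the problem size is divided by 2, so it takes 13 divisions to reduce to a base case of size 1. The algorithm makes 1 recursive call at each level.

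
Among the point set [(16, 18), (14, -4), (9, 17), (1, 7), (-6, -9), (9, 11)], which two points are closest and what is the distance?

Computing all pairwise distances among 6 points:

d((16, 18), (14, -4)) = 22.0907
d((16, 18), (9, 17)) = 7.0711
d((16, 18), (1, 7)) = 18.6011
d((16, 18), (-6, -9)) = 34.8281
d((16, 18), (9, 11)) = 9.8995
d((14, -4), (9, 17)) = 21.587
d((14, -4), (1, 7)) = 17.0294
d((14, -4), (-6, -9)) = 20.6155
d((14, -4), (9, 11)) = 15.8114
d((9, 17), (1, 7)) = 12.8062
d((9, 17), (-6, -9)) = 30.0167
d((9, 17), (9, 11)) = 6.0 <-- minimum
d((1, 7), (-6, -9)) = 17.4642
d((1, 7), (9, 11)) = 8.9443
d((-6, -9), (9, 11)) = 25.0

Closest pair: (9, 17) and (9, 11) with distance 6.0

The closest pair is (9, 17) and (9, 11) with Euclidean distance 6.0. For 6 points, brute-force pairwise comparison is shown above. For large n, the divide-and-conquer algorithm (sort by x, recurse on halves, check the dividing strip) achieves O(n log n).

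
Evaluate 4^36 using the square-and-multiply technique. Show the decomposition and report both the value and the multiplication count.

Computing 4^36 by squaring (build up from 4^1; each line after the first costs one multiplication):

4^1 = 4
4^2 = (4^1)^2 = 4^2 = 16
4^4 = (4^2)^2 = 16^2 = 256
4^8 = (4^4)^2 = 256^2 = 65536
4^9 = 4 * 4^8 = 4 * 65536 = 262144
4^18 = (4^9)^2 = 262144^2 = 68719476736
4^36 = (4^18)^2 = 68719476736^2 = 4722366482869645213696

Result: 4722366482869645213696
Multiplications needed: 6 (6 lines after 4^1)

4^36 = 4722366482869645213696. Using exponentiation by squaring, this requires 6 multiplications. The key idea: if the exponent is even, square the half-power; if odd, multiply by the base once.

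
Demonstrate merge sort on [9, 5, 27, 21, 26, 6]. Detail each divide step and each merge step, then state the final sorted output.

Merge sort trace:

Split: [9, 5, 27, 21, 26, 6] -> [9, 5, 27] and [21, 26, 6]
  Split: [9, 5, 27] -> [9] and [5, 27]
    Split: [5, 27] -> [5] and [27]
    Merge: [5] + [27] -> [5, 27]
  Merge: [9] + [5, 27] -> [5, 9, 27]
  Split: [21, 26, 6] -> [21] and [26, 6]
    Split: [26, 6] -> [26] and [6]
    Merge: [26] + [6] -> [6, 26]
  Merge: [21] + [6, 26] -> [6, 21, 26]
Merge: [5, 9, 27] + [6, 21, 26] -> [5, 6, 9, 21, 26, 27]

Final sorted array: [5, 6, 9, 21, 26, 27]

The merge sort proceeds by recursively splitting the array and merging sorted halves.
After all merges, the sorted array is [5, 6, 9, 21, 26, 27].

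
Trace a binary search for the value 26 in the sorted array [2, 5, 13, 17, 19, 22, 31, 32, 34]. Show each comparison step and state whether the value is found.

Binary search for 26 in [2, 5, 13, 17, 19, 22, 31, 32, 34]:

lo=0, hi=8, mid=4, arr[mid]=19 -> 19 < 26, search right half
lo=5, hi=8, mid=6, arr[mid]=31 -> 31 > 26, search left half
lo=5, hi=5, mid=5, arr[mid]=22 -> 22 < 26, search right half
lo=6 > hi=5, target 26 not found

Binary search determines that 26 is not in the array after 3 comparisons. The search space was exhausted without finding the target.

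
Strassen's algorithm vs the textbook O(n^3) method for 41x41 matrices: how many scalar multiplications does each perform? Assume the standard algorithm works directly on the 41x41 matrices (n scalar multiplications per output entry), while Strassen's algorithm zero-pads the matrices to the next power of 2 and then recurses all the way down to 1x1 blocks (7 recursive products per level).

Matrix multiplication for 41x41 matrices:

Strassen's algorithm requires power-of-2 dimensions. Pad 41x41 to 64x64 (next power of 2).

Standard algorithm: 41^3 = 68921 multiplications
Strassen's algorithm: 7^(log2(64)) = 7^6 = 117649 multiplications
Difference: 68921 - 117649 = -48728 (Strassen uses MORE here due to padding overhead — for small or just-over-power-of-2 n, padding can outweigh the per-level savings)

Standard: 68921 multiplications (41^3). Strassen: 117649 multiplications (7^6, after padding to 64x64). Strassen reduces 8 recursive multiplications to 7 at each level.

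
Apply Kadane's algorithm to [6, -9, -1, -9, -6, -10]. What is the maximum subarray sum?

Using Kadane's algorithm on [6, -9, -1, -9, -6, -10]:

Scanning through the array:
Position 1 (value -9): max_ending_here = -3, max_so_far = 6
Position 2 (value -1): max_ending_here = -1, max_so_far = 6
Position 3 (value -9): max_ending_here = -9, max_so_far = 6
Position 4 (value -6): max_ending_here = -6, max_so_far = 6
Position 5 (value -10): max_ending_here = -10, max_so_far = 6

Maximum subarray: [6]
Maximum sum: 6

The maximum subarray is [6] with sum 6. This subarray runs from index 0 to index 0.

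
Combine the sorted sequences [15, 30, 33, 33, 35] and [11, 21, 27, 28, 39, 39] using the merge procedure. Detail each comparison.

Merging process:

Compare 15 vs 11: take 11 from right. Merged: [11]
Compare 15 vs 21: take 15 from left. Merged: [11, 15]
Compare 30 vs 21: take 21 from right. Merged: [11, 15, 21]
Compare 30 vs 27: take 27 from right. Merged: [11, 15, 21, 27]
Compare 30 vs 28: take 28 from right. Merged: [11, 15, 21, 27, 28]
Compare 30 vs 39: take 30 from left. Merged: [11, 15, 21, 27, 28, 30]
Compare 33 vs 39: take 33 from left. Merged: [11, 15, 21, 27, 28, 30, 33]
Compare 33 vs 39: take 33 from left. Merged: [11, 15, 21, 27, 28, 30, 33, 33]
Compare 35 vs 39: take 35 from left. Merged: [11, 15, 21, 27, 28, 30, 33, 33, 35]
Append remaining from right: [39, 39]. Merged: [11, 15, 21, 27, 28, 30, 33, 33, 35, 39, 39]

Final merged array: [11, 15, 21, 27, 28, 30, 33, 33, 35, 39, 39]
Total comparisons: 9

The merged array is [11, 15, 21, 27, 28, 30, 33, 33, 35, 39, 39], requiring 9 comparisons. The merge step runs in O(n) time where n is the total number of elements.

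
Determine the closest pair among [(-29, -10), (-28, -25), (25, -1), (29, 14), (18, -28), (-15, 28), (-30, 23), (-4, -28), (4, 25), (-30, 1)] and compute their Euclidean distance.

Computing all pairwise distances among 10 points:

d((-29, -10), (-28, -25)) = 15.0333
d((-29, -10), (25, -1)) = 54.7449
d((-29, -10), (29, 14)) = 62.7694
d((-29, -10), (18, -28)) = 50.3289
d((-29, -10), (-15, 28)) = 40.4969
d((-29, -10), (-30, 23)) = 33.0151
d((-29, -10), (-4, -28)) = 30.8058
d((-29, -10), (4, 25)) = 48.1041
d((-29, -10), (-30, 1)) = 11.0454 <-- minimum
d((-28, -25), (25, -1)) = 58.1808
d((-28, -25), (29, 14)) = 69.0652
d((-28, -25), (18, -28)) = 46.0977
d((-28, -25), (-15, 28)) = 54.5711
d((-28, -25), (-30, 23)) = 48.0416
d((-28, -25), (-4, -28)) = 24.1868
d((-28, -25), (4, 25)) = 59.3633
d((-28, -25), (-30, 1)) = 26.0768
d((25, -1), (29, 14)) = 15.5242
d((25, -1), (18, -28)) = 27.8927
d((25, -1), (-15, 28)) = 49.4065
d((25, -1), (-30, 23)) = 60.0083
d((25, -1), (-4, -28)) = 39.6232
d((25, -1), (4, 25)) = 33.4215
d((25, -1), (-30, 1)) = 55.0364
d((29, 14), (18, -28)) = 43.4166
d((29, 14), (-15, 28)) = 46.1736
d((29, 14), (-30, 23)) = 59.6825
d((29, 14), (-4, -28)) = 53.4135
d((29, 14), (4, 25)) = 27.313
d((29, 14), (-30, 1)) = 60.4152
d((18, -28), (-15, 28)) = 65.0
d((18, -28), (-30, 23)) = 70.0357
d((18, -28), (-4, -28)) = 22.0
d((18, -28), (4, 25)) = 54.8179
d((18, -28), (-30, 1)) = 56.0803
d((-15, 28), (-30, 23)) = 15.8114
d((-15, 28), (-4, -28)) = 57.0701
d((-15, 28), (4, 25)) = 19.2354
d((-15, 28), (-30, 1)) = 30.8869
d((-30, 23), (-4, -28)) = 57.2451
d((-30, 23), (4, 25)) = 34.0588
d((-30, 23), (-30, 1)) = 22.0
d((-4, -28), (4, 25)) = 53.6004
d((-4, -28), (-30, 1)) = 38.9487
d((4, 25), (-30, 1)) = 41.6173

Closest pair: (-29, -10) and (-30, 1) with distance 11.0454

The closest pair is (-29, -10) and (-30, 1) with Euclidean distance 11.0454. For 10 points, brute-force pairwise comparison is shown above. For large n, the divide-and-conquer algorithm (sort by x, recurse on halves, check the dividing strip) achieves O(n log n).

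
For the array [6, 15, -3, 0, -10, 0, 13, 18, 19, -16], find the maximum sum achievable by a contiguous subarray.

Using Kadane's algorithm on [6, 15, -3, 0, -10, 0, 13, 18, 19, -16]:

Scanning through the array:
Position 1 (value 15): max_ending_here = 21, max_so_far = 21
Position 2 (value -3): max_ending_here = 18, max_so_far = 21
Position 3 (value 0): max_ending_here = 18, max_so_far = 21
Position 4 (value -10): max_ending_here = 8, max_so_far = 21
Position 5 (value 0): max_ending_here = 8, max_so_far = 21
Position 6 (value 13): max_ending_here = 21, max_so_far = 21
Position 7 (value 18): max_ending_here = 39, max_so_far = 39
Position 8 (value 19): max_ending_here = 58, max_so_far = 58
Position 9 (value -16): max_ending_here = 42, max_so_far = 58

Maximum subarray: [6, 15, -3, 0, -10, 0, 13, 18, 19]
Maximum sum: 58

The maximum subarray is [6, 15, -3, 0, -10, 0, 13, 18, 19] with sum 58. This subarray runs from index 0 to index 8.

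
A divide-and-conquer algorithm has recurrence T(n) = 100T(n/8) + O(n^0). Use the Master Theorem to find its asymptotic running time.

Master Theorem for T(n) = 100T(n/8) + O(n^0):

a = 100, b = 8, c = 0
log_b(a) = log_8(100) = 2.2146

Case 1: c = 0 < log_8(100) = 2.2146
T(n) = O(n^(log_8 100))

For T(n) = 100T(n/8) + O(n^0): log_8(100) = 2.2146. This is Case 1 of the Master Theorem (c < log_b(a), work dominated by leaves), giving O(n^(log_8 100)).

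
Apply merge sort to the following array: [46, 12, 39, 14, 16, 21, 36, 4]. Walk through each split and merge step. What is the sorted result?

Merge sort trace:

Split: [46, 12, 39, 14, 16, 21, 36, 4] -> [46, 12, 39, 14] and [16, 21, 36, 4]
  Split: [46, 12, 39, 14] -> [46, 12] and [39, 14]
    Split: [46, 12] -> [46] and [12]
    Merge: [46] + [12] -> [12, 46]
    Split: [39, 14] -> [39] and [14]
    Merge: [39] + [14] -> [14, 39]
  Merge: [12, 46] + [14, 39] -> [12, 14, 39, 46]
  Split: [16, 21, 36, 4] -> [16, 21] and [36, 4]
    Split: [16, 21] -> [16] and [21]
    Merge: [16] + [21] -> [16, 21]
    Split: [36, 4] -> [36] and [4]
    Merge: [36] + [4] -> [4, 36]
  Merge: [16, 21] + [4, 36] -> [4, 16, 21, 36]
Merge: [12, 14, 39, 46] + [4, 16, 21, 36] -> [4, 12, 14, 16, 21, 36, 39, 46]

Final sorted array: [4, 12, 14, 16, 21, 36, 39, 46]

The merge sort proceeds by recursively splitting the array and merging sorted halves.
After all merges, the sorted array is [4, 12, 14, 16, 21, 36, 39, 46].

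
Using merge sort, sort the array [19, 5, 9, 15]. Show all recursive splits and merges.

Merge sort trace:

Split: [19, 5, 9, 15] -> [19, 5] and [9, 15]
  Split: [19, 5] -> [19] and [5]
  Merge: [19] + [5] -> [5, 19]
  Split: [9, 15] -> [9] and [15]
  Merge: [9] + [15] -> [9, 15]
Merge: [5, 19] + [9, 15] -> [5, 9, 15, 19]

Final sorted array: [5, 9, 15, 19]

The merge sort proceeds by recursively splitting the array and merging sorted halves.
After all merges, the sorted array is [5, 9, 15, 19].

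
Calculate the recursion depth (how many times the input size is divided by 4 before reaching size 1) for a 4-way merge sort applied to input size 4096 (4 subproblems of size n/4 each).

For divide and conquer with division factor 4:

Problem sizes at each level:
Level 0: 4096
Level 1: 1024
Level 2: 256
Level 3: 64
Level 4: 16
Level 5: 4
Level 6: 1

The root is level 0 and the size-1 base case is level 6 (the tree spans levels 0 through 6, i.e. 7 levels counting the root), so the depth is the number of divisions: log_4(4096) = 6

The recursion tree depth is log_4(4096) = 6. At each level, the problem size is divided by 4, so it takes 6 divisions to reduce to a base case of size 1. The algorithm makes 4 recursive calls at each level.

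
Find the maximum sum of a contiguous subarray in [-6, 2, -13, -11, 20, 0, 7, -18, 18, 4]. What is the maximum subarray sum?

Using Kadane's algorithm on [-6, 2, -13, -11, 20, 0, 7, -18, 18, 4]:

Scanning through the array:
Position 1 (value 2): max_ending_here = 2, max_so_far = 2
Position 2 (value -13): max_ending_here = -11, max_so_far = 2
Position 3 (value -11): max_ending_here = -11, max_so_far = 2
Position 4 (value 20): max_ending_here = 20, max_so_far = 20
Position 5 (value 0): max_ending_here = 20, max_so_far = 20
Position 6 (value 7): max_ending_here = 27, max_so_far = 27
Position 7 (value -18): max_ending_here = 9, max_so_far = 27
Position 8 (value 18): max_ending_here = 27, max_so_far = 27
Position 9 (value 4): max_ending_here = 31, max_so_far = 31

Maximum subarray: [20, 0, 7, -18, 18, 4]
Maximum sum: 31

The maximum subarray is [20, 0, 7, -18, 18, 4] with sum 31. This subarray runs from index 4 to index 9.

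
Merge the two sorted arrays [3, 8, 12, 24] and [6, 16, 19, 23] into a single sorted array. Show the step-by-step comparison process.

Merging process:

Compare 3 vs 6: take 3 from left. Merged: [3]
Compare 8 vs 6: take 6 from right. Merged: [3, 6]
Compare 8 vs 16: take 8 from left. Merged: [3, 6, 8]
Compare 12 vs 16: take 12 from left. Merged: [3, 6, 8, 12]
Compare 24 vs 16: take 16 from right. Merged: [3, 6, 8, 12, 16]
Compare 24 vs 19: take 19 from right. Merged: [3, 6, 8, 12, 16, 19]
Compare 24 vs 23: take 23 from right. Merged: [3, 6, 8, 12, 16, 19, 23]
Append remaining from left: [24]. Merged: [3, 6, 8, 12, 16, 19, 23, 24]

Final merged array: [3, 6, 8, 12, 16, 19, 23, 24]
Total comparisons: 7

The merged array is [3, 6, 8, 12, 16, 19, 23, 24], requiring 7 comparisons. The merge step runs in O(n) time where n is the total number of elements.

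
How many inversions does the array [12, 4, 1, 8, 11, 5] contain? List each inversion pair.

Finding inversions in [12, 4, 1, 8, 11, 5]:

(0, 1): arr[0]=12 > arr[1]=4
(0, 2): arr[0]=12 > arr[2]=1
(0, 3): arr[0]=12 > arr[3]=8
(0, 4): arr[0]=12 > arr[4]=11
(0, 5): arr[0]=12 > arr[5]=5
(1, 2): arr[1]=4 > arr[2]=1
(3, 5): arr[3]=8 > arr[5]=5
(4, 5): arr[4]=11 > arr[5]=5

Total inversions: 8

The array has 8 inversion(s): (0,1), (0,2), (0,3), (0,4), (0,5), (1,2), (3,5), (4,5). Each pair (i,j) satisfies i < j and arr[i] > arr[j].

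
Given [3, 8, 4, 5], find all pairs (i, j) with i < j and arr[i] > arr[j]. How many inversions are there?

Finding inversions in [3, 8, 4, 5]:

(1, 2): arr[1]=8 > arr[2]=4
(1, 3): arr[1]=8 > arr[3]=5

Total inversions: 2

The array has 2 inversion(s): (1,2), (1,3). Each pair (i,j) satisfies i < j and arr[i] > arr[j].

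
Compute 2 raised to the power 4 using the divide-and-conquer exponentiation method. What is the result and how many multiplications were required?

Computing 2^4 by squaring (build up from 2^1; each line after the first costs one multiplication):

2^1 = 2
2^2 = (2^1)^2 = 2^2 = 4
2^4 = (2^2)^2 = 4^2 = 16

Result: 16
Multiplications needed: 2 (2 lines after 2^1)

2^4 = 16. Using exponentiation by squaring, this requires 2 multiplications. The key idea: if the exponent is even, square the half-power; if odd, multiply by the base once.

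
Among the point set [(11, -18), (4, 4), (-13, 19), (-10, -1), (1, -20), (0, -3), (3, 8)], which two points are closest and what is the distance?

Computing all pairwise distances among 7 points:

d((11, -18), (4, 4)) = 23.0868
d((11, -18), (-13, 19)) = 44.1022
d((11, -18), (-10, -1)) = 27.0185
d((11, -18), (1, -20)) = 10.198
d((11, -18), (0, -3)) = 18.6011
d((11, -18), (3, 8)) = 27.2029
d((4, 4), (-13, 19)) = 22.6716
d((4, 4), (-10, -1)) = 14.8661
d((4, 4), (1, -20)) = 24.1868
d((4, 4), (0, -3)) = 8.0623
d((4, 4), (3, 8)) = 4.1231 <-- minimum
d((-13, 19), (-10, -1)) = 20.2237
d((-13, 19), (1, -20)) = 41.4367
d((-13, 19), (0, -3)) = 25.5539
d((-13, 19), (3, 8)) = 19.4165
d((-10, -1), (1, -20)) = 21.9545
d((-10, -1), (0, -3)) = 10.198
d((-10, -1), (3, 8)) = 15.8114
d((1, -20), (0, -3)) = 17.0294
d((1, -20), (3, 8)) = 28.0713
d((0, -3), (3, 8)) = 11.4018

Closest pair: (4, 4) and (3, 8) with distance 4.1231

The closest pair is (4, 4) and (3, 8) with Euclidean distance 4.1231. For 7 points, brute-force pairwise comparison is shown above. For large n, the divide-and-conquer algorithm (sort by x, recurse on halves, check the dividing strip) achieves O(n log n).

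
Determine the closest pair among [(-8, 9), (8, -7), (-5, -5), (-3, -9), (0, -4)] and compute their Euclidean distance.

Computing all pairwise distances among 5 points:

d((-8, 9), (8, -7)) = 22.6274
d((-8, 9), (-5, -5)) = 14.3178
d((-8, 9), (-3, -9)) = 18.6815
d((-8, 9), (0, -4)) = 15.2643
d((8, -7), (-5, -5)) = 13.1529
d((8, -7), (-3, -9)) = 11.1803
d((8, -7), (0, -4)) = 8.544
d((-5, -5), (-3, -9)) = 4.4721 <-- minimum
d((-5, -5), (0, -4)) = 5.099
d((-3, -9), (0, -4)) = 5.831

Closest pair: (-5, -5) and (-3, -9) with distance 4.4721

The closest pair is (-5, -5) and (-3, -9) with Euclidean distance 4.4721. For 5 points, brute-force pairwise comparison is shown above. For large n, the divide-and-conquer algorithm (sort by x, recurse on halves, check the dividing strip) achieves O(n log n).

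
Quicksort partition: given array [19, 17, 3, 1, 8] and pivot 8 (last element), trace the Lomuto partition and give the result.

Lomuto partition with pivot = 8:

Initial array: [19, 17, 3, 1, 8]

arr[0]=19 > 8: no swap
arr[1]=17 > 8: no swap
arr[2]=3 <= 8: swap with position 0, array becomes [3, 17, 19, 1, 8]
arr[3]=1 <= 8: swap with position 1, array becomes [3, 1, 19, 17, 8]

Place pivot at position 2: [3, 1, 8, 17, 19]
Pivot position: 2

After partitioning with pivot 8, the array becomes [3, 1, 8, 17, 19]. The pivot is placed at index 2. All elements to the left of the pivot are <= 8, and all elements to the right are > 8.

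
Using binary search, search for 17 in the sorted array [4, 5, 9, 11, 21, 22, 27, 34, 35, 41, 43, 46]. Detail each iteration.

Binary search for 17 in [4, 5, 9, 11, 21, 22, 27, 34, 35, 41, 43, 46]:

lo=0, hi=11, mid=5, arr[mid]=22 -> 22 > 17, search left half
lo=0, hi=4, mid=2, arr[mid]=9 -> 9 < 17, search right half
lo=3, hi=4, mid=3, arr[mid]=11 -> 11 < 17, search right half
lo=4, hi=4, mid=4, arr[mid]=21 -> 21 > 17, search left half
lo=4 > hi=3, target 17 not found

Binary search determines that 17 is not in the array after 4 comparisons. The search space was exhausted without finding the target.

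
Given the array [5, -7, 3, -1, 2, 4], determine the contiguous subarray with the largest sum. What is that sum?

Using Kadane's algorithm on [5, -7, 3, -1, 2, 4]:

Scanning through the array:
Position 1 (value -7): max_ending_here = -2, max_so_far = 5
Position 2 (value 3): max_ending_here = 3, max_so_far = 5
Position 3 (value -1): max_ending_here = 2, max_so_far = 5
Position 4 (value 2): max_ending_here = 4, max_so_far = 5
Position 5 (value 4): max_ending_here = 8, max_so_far = 8

Maximum subarray: [3, -1, 2, 4]
Maximum sum: 8

The maximum subarray is [3, -1, 2, 4] with sum 8. This subarray runs from index 2 to index 5.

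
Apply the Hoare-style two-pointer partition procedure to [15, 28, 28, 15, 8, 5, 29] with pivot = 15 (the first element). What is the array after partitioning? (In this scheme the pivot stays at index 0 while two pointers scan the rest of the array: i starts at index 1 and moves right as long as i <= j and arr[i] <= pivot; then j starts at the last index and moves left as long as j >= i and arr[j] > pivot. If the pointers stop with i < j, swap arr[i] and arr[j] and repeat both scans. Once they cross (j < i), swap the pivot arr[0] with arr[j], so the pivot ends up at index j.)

Hoare-style two-pointer partition with pivot = 15:

Initial array: [15, 28, 28, 15, 8, 5, 29]

Pointers start at i = 1, j = 6.
i stops at index 1 (arr[1]=28 > 15), j stops at index 5 (arr[5]=5 <= 15): swap arr[1] and arr[5], array becomes [15, 5, 28, 15, 8, 28, 29]
i stops at index 2 (arr[2]=28 > 15), j stops at index 4 (arr[4]=8 <= 15): swap arr[2] and arr[4], array becomes [15, 5, 8, 15, 28, 28, 29]
i ends at 4, j ends at 3: the pointers have crossed (j < i), so scanning stops.

Swap pivot arr[0] with arr[3] to place pivot at position 3: [15, 5, 8, 15, 28, 28, 29]
Pivot position: 3

After partitioning with pivot 15, the array becomes [15, 5, 8, 15, 28, 28, 29]. The pivot is placed at index 3. All elements to the left of the pivot are <= 15, and all elements to the right are > 15.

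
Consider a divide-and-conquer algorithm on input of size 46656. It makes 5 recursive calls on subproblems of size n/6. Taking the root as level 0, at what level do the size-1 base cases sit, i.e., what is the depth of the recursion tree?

For divide and conquer with division factor 6:

Problem sizes at each level:
Level 0: 46656
Level 1: 7776
Level 2: 1296
Level 3: 216
Level 4: 36
Level 5: 6
Level 6: 1

The root is level 0 and the size-1 base case is level 6 (the tree spans levels 0 through 6, i.e. 7 levels counting the root), so the depth is the number of divisions: log_6(46656) = 6

The recursion tree depth is log_6(46656) = 6. At each level, the problem size is divided by 6, so it takes 6 divisions to reduce to a base case of size 1. The algorithm makes 5 recursive calls at each level.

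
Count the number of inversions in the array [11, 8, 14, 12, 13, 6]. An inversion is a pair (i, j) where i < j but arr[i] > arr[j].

Finding inversions in [11, 8, 14, 12, 13, 6]:

(0, 1): arr[0]=11 > arr[1]=8
(0, 5): arr[0]=11 > arr[5]=6
(1, 5): arr[1]=8 > arr[5]=6
(2, 3): arr[2]=14 > arr[3]=12
(2, 4): arr[2]=14 > arr[4]=13
(2, 5): arr[2]=14 > arr[5]=6
(3, 5): arr[3]=12 > arr[5]=6
(4, 5): arr[4]=13 > arr[5]=6

Total inversions: 8

The array has 8 inversion(s): (0,1), (0,5), (1,5), (2,3), (2,4), (2,5), (3,5), (4,5). Each pair (i,j) satisfies i < j and arr[i] > arr[j].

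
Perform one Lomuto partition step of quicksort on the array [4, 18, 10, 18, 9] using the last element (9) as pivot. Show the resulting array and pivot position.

Lomuto partition with pivot = 9:

Initial array: [4, 18, 10, 18, 9]

arr[0]=4 <= 9: swap with position 0, array becomes [4, 18, 10, 18, 9]
arr[1]=18 > 9: no swap
arr[2]=10 > 9: no swap
arr[3]=18 > 9: no swap

Place pivot at position 1: [4, 9, 10, 18, 18]
Pivot position: 1

After partitioning with pivot 9, the array becomes [4, 9, 10, 18, 18]. The pivot is placed at index 1. All elements to the left of the pivot are <= 9, and all elements to the right are > 9.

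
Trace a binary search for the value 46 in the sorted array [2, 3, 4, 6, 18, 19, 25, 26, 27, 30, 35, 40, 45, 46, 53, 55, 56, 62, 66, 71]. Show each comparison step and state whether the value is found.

Binary search for 46 in [2, 3, 4, 6, 18, 19, 25, 26, 27, 30, 35, 40, 45, 46, 53, 55, 56, 62, 66, 71]:

lo=0, hi=19, mid=9, arr[mid]=30 -> 30 < 46, search right half
lo=10, hi=19, mid=14, arr[mid]=53 -> 53 > 46, search left half
lo=10, hi=13, mid=11, arr[mid]=40 -> 40 < 46, search right half
lo=12, hi=13, mid=12, arr[mid]=45 -> 45 < 46, search right half
lo=13, hi=13, mid=13, arr[mid]=46 -> Found target at index 13!

Binary search finds 46 at index 13 after 5 comparisons. The search repeatedly halves the search space by comparing with the middle element.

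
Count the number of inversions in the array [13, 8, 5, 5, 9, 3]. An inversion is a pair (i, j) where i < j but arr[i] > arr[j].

Finding inversions in [13, 8, 5, 5, 9, 3]:

(0, 1): arr[0]=13 > arr[1]=8
(0, 2): arr[0]=13 > arr[2]=5
(0, 3): arr[0]=13 > arr[3]=5
(0, 4): arr[0]=13 > arr[4]=9
(0, 5): arr[0]=13 > arr[5]=3
(1, 2): arr[1]=8 > arr[2]=5
(1, 3): arr[1]=8 > arr[3]=5
(1, 5): arr[1]=8 > arr[5]=3
(2, 5): arr[2]=5 > arr[5]=3
(3, 5): arr[3]=5 > arr[5]=3
(4, 5): arr[4]=9 > arr[5]=3

Total inversions: 11

The array has 11 inversion(s): (0,1), (0,2), (0,3), (0,4), (0,5), (1,2), (1,3), (1,5), (2,5), (3,5), (4,5). Each pair (i,j) satisfies i < j and arr[i] > arr[j].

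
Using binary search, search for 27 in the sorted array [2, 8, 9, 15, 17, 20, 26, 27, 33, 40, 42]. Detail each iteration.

Binary search for 27 in [2, 8, 9, 15, 17, 20, 26, 27, 33, 40, 42]:

lo=0, hi=10, mid=5, arr[mid]=20 -> 20 < 27, search right half
lo=6, hi=10, mid=8, arr[mid]=33 -> 33 > 27, search left half
lo=6, hi=7, mid=6, arr[mid]=26 -> 26 < 27, search right half
lo=7, hi=7, mid=7, arr[mid]=27 -> Found target at index 7!

Binary search finds 27 at index 7 after 4 comparisons. The search repeatedly halves the search space by comparing with the middle element.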